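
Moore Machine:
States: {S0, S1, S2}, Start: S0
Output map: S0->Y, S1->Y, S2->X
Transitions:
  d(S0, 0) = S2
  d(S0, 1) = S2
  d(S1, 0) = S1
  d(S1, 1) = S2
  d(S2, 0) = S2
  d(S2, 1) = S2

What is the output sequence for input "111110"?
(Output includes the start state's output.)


Start: S0 (output Y)
  --1--> S2 (output X)
  --1--> S2 (output X)
  --1--> S2 (output X)
  --1--> S2 (output X)
  --1--> S2 (output X)
  --0--> S2 (output X)

"YXXXXXX"


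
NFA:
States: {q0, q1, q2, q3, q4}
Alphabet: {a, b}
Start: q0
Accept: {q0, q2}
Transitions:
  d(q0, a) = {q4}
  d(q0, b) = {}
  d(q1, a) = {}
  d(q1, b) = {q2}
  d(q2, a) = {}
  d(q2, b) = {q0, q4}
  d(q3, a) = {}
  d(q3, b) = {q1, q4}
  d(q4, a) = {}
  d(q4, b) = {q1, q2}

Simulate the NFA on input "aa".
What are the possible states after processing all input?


Start: {q0}
  --a--> {q4}
  --a--> {}

{} (empty set, no valid transitions)


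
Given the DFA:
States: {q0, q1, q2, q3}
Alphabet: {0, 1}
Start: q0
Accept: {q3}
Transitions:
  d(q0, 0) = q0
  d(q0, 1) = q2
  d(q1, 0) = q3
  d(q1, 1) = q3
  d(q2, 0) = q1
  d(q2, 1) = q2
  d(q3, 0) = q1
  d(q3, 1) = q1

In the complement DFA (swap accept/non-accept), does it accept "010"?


Trace: q0 -> q0 -> q2 -> q1
Final: q1
Original accept: {q3}
Complement: q1 is not in original accept

Yes, complement accepts (original rejects)


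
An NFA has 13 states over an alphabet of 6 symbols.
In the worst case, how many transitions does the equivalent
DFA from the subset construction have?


Subset construction: one DFA state per subset of NFA states = 2^13 = 8192 states.
Each DFA state has 6 outgoing transitions: 8192 * 6 = 49152

49152


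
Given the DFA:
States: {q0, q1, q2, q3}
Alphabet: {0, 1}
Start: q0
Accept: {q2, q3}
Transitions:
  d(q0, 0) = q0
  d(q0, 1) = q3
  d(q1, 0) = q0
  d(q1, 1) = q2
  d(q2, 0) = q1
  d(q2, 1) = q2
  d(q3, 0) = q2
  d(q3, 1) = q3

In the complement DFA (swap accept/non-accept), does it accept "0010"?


Trace: q0 -> q0 -> q0 -> q3 -> q2
Final: q2
Original accept: {q2, q3}
Complement: q2 is in original accept

No, complement rejects (original accepts)


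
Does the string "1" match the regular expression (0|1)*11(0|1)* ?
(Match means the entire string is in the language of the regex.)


|string| = 1; first = '1'; last = '1'

No, "1" does not match (0|1)*11(0|1)*


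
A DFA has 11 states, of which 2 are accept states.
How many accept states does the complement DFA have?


Complement swaps accept and non-accept states.
11 - 2 = 9

9


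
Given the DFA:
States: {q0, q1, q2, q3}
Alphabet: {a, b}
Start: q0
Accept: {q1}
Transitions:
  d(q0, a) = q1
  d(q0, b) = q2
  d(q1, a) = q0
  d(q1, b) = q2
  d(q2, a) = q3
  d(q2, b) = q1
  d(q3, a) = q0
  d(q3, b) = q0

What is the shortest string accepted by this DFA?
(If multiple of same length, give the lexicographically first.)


BFS by string length (lex-first path to each state shown):
  len 0: q0<-""
  len 1: q1<-"a", q2<-"b"
Found accept state at length 1.

"a"


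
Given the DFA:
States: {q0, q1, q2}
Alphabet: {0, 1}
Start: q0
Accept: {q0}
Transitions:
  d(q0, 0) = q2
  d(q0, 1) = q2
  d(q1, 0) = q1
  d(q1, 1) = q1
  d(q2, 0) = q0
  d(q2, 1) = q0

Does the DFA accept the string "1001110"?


Trace: q0 -> q2 -> q0 -> q2 -> q0 -> q2 -> q0 -> q2
Final state: q2
Accept states: {q0}

No, rejected (final state q2 is not an accept state)


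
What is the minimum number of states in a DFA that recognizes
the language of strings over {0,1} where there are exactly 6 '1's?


States: count = 0, 1, ..., 6 (that's 7 states), plus a dead state for count > 6.
Total: 7 + 1 = 8. Accept = count-6 state.

8


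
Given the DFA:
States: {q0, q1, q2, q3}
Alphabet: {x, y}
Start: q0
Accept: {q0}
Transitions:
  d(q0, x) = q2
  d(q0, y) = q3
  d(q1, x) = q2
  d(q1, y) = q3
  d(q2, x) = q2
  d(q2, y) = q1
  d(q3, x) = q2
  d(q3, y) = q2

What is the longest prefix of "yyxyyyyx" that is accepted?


Run the DFA, marking each prefix where the state is accepting:
  "" -> q0 [accept]
  "y" -> q3 [reject]
  "yy" -> q2 [reject]
  "yyx" -> q2 [reject]
  "yyxy" -> q1 [reject]
  "yyxyy" -> q3 [reject]
  "yyxyyy" -> q2 [reject]
  "yyxyyyy" -> q1 [reject]
  "yyxyyyyx" -> q2 [reject]

""


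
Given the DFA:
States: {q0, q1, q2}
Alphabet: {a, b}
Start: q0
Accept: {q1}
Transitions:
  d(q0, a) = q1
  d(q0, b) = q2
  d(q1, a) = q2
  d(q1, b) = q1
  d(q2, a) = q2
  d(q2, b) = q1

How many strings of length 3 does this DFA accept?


Enumerating all length-3 strings:
  "aaa" -> q2 [reject]
  "aab" -> q1 [accept]
  "aba" -> q2 [reject]
  "abb" -> q1 [accept]
  "baa" -> q2 [reject]
  "bab" -> q1 [accept]
  "bba" -> q2 [reject]
  "bbb" -> q1 [accept]

4 out of 8


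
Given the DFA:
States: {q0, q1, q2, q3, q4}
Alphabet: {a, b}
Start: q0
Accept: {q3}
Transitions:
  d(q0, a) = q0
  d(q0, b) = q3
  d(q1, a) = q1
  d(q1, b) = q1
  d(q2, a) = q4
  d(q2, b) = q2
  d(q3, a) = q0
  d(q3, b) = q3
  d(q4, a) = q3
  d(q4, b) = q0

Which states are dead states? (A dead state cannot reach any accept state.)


Forward reachability from each state:
  q0 -> reaches accept state q3 (live)
  q1 -> reaches {q1}, no accept state (dead)
  q2 -> reaches accept state q3 (live)
  q3 -> reaches accept state q3 (live)
  q4 -> reaches accept state q3 (live)

{q1}


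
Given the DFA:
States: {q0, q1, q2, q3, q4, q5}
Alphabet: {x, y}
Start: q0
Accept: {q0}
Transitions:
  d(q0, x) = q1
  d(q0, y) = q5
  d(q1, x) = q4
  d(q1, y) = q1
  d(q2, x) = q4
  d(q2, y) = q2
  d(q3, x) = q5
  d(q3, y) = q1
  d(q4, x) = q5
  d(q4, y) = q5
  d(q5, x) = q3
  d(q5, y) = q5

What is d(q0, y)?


Looking up transition d(q0, y)

q5


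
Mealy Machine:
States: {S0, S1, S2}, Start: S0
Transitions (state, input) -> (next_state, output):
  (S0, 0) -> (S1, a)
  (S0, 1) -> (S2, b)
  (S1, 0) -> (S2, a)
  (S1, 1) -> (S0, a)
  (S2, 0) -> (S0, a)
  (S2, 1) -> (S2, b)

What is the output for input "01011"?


Step-by-step:
  (S0, 0) -> (S1, a)
  (S1, 1) -> (S0, a)
  (S0, 0) -> (S1, a)
  (S1, 1) -> (S0, a)
  (S0, 1) -> (S2, b)

"aaaab"


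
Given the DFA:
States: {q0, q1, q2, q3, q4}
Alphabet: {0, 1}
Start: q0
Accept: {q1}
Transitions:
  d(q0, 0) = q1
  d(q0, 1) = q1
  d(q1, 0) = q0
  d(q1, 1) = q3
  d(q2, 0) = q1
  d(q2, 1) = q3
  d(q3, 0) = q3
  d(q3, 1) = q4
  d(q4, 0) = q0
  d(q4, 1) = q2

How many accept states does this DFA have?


Accept states listed: {q1}
Counting: q1(1)

1


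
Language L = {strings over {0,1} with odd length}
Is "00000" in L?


length = 5; 5 mod 2 = 1

Yes, "00000" is in L


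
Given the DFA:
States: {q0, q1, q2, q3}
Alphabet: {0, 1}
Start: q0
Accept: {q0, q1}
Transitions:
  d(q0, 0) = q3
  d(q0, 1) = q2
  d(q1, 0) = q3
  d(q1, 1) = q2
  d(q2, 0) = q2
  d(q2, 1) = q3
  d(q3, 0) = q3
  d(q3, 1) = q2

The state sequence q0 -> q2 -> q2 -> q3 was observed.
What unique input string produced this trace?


Trace back each transition to find the symbol:
  q0 --[1]--> q2
  q2 --[0]--> q2
  q2 --[1]--> q3

"101"


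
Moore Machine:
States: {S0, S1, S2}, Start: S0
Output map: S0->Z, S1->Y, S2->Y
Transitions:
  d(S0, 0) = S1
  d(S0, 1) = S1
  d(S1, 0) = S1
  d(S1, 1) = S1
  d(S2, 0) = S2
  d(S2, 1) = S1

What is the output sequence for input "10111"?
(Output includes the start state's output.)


Start: S0 (output Z)
  --1--> S1 (output Y)
  --0--> S1 (output Y)
  --1--> S1 (output Y)
  --1--> S1 (output Y)
  --1--> S1 (output Y)

"ZYYYYY"


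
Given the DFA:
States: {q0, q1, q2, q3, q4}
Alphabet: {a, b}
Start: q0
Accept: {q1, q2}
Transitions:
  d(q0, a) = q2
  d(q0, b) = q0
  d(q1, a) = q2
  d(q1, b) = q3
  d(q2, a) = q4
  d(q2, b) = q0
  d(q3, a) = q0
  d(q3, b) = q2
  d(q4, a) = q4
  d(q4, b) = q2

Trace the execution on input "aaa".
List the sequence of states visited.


Input: aaa
d(q0, a) = q2
d(q2, a) = q4
d(q4, a) = q4


q0 -> q2 -> q4 -> q4


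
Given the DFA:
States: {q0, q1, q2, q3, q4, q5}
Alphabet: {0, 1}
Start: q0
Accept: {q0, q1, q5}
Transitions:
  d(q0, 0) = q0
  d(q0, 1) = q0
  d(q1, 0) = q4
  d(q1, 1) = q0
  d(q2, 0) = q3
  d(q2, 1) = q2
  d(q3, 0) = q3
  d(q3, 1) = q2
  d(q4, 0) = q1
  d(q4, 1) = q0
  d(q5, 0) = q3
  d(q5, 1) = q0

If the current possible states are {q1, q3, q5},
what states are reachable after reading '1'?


Apply transition on '1' from each current state:
  d(q1, 1) = q0
  d(q3, 1) = q2
  d(q5, 1) = q0

{q0, q2}


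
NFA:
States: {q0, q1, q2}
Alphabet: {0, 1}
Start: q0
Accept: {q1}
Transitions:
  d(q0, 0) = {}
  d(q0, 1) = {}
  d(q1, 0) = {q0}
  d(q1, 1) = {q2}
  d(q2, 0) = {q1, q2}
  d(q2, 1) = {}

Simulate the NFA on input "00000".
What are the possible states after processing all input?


Start: {q0}
  --0--> {}
  --0--> {}
  --0--> {}
  --0--> {}
  --0--> {}

{} (empty set, no valid transitions)


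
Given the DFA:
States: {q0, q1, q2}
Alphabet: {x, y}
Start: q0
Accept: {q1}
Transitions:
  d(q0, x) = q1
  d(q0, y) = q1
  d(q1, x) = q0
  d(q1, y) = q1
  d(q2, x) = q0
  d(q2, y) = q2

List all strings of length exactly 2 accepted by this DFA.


All strings of length 2: 4 total
Accepted: 2

"xy", "yy"


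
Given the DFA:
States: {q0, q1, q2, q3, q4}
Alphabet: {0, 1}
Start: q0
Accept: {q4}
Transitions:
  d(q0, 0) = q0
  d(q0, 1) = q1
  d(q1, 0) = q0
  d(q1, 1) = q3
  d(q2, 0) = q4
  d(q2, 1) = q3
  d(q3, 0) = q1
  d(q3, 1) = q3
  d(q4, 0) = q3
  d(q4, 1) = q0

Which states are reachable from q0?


BFS from q0:
  layer 0: {q0}
  layer 1: {q1}
  layer 2: {q3}

{q0, q1, q3}


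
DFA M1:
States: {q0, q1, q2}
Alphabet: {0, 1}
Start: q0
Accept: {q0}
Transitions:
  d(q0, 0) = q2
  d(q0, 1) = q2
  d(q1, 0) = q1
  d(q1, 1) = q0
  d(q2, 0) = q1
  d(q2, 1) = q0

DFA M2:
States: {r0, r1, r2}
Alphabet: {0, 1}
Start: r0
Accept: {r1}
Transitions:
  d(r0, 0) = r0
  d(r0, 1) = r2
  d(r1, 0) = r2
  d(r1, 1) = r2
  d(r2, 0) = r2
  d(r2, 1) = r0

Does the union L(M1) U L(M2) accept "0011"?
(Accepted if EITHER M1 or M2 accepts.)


M1: final=q2 accepted=False
M2: final=r0 accepted=False

No, union rejects (neither accepts)


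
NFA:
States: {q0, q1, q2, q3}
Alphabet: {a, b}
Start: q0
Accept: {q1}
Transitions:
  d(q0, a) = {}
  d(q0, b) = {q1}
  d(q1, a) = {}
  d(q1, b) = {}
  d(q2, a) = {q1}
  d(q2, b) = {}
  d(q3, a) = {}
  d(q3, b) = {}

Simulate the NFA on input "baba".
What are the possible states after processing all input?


Start: {q0}
  --b--> {q1}
  --a--> {}
  --b--> {}
  --a--> {}

{} (empty set, no valid transitions)


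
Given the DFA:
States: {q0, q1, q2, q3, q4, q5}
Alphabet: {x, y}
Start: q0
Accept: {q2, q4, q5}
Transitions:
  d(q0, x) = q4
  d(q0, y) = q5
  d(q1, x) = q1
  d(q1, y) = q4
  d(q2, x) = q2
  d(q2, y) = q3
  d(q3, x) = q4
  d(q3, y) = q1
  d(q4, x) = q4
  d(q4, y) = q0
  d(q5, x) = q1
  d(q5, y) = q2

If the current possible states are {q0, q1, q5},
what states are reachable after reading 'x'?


Apply transition on 'x' from each current state:
  d(q0, x) = q4
  d(q1, x) = q1
  d(q5, x) = q1

{q1, q4}


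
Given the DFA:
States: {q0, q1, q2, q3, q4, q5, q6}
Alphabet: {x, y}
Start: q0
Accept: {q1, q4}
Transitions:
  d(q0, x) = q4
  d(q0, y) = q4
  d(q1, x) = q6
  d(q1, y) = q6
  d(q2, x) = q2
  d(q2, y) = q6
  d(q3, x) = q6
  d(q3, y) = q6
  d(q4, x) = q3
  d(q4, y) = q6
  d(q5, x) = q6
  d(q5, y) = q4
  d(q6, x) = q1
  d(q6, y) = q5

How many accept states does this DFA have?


Accept states listed: {q1, q4}
Counting: q1(1) q4(2)

2


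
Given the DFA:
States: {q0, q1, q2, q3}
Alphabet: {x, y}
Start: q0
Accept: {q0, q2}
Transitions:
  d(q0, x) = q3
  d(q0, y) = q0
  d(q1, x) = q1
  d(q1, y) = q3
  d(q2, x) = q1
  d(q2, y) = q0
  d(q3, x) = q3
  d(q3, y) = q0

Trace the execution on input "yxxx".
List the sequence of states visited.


Input: yxxx
d(q0, y) = q0
d(q0, x) = q3
d(q3, x) = q3
d(q3, x) = q3


q0 -> q0 -> q3 -> q3 -> q3


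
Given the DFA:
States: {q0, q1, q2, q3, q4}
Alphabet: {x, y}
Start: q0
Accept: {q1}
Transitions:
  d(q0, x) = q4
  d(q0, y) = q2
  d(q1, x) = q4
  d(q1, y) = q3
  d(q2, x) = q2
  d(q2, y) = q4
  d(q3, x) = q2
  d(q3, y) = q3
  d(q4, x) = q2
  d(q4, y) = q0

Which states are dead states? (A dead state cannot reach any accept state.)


Forward reachability from each state:
  q0 -> reaches {q0, q2, q4}, no accept state (dead)
  q1 -> reaches accept state q1 (live)
  q2 -> reaches {q0, q2, q4}, no accept state (dead)
  q3 -> reaches {q0, q2, q3, q4}, no accept state (dead)
  q4 -> reaches {q0, q2, q4}, no accept state (dead)

{q0, q2, q3, q4}


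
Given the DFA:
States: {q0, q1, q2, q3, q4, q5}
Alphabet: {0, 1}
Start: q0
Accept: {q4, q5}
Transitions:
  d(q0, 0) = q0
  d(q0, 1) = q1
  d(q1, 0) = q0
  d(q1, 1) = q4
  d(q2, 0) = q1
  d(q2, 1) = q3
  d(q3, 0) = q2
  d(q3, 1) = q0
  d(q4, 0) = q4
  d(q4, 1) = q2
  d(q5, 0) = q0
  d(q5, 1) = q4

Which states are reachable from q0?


BFS from q0:
  layer 0: {q0}
  layer 1: {q1}
  layer 2: {q4}
  layer 3: {q2}
  layer 4: {q3}

{q0, q1, q2, q3, q4}


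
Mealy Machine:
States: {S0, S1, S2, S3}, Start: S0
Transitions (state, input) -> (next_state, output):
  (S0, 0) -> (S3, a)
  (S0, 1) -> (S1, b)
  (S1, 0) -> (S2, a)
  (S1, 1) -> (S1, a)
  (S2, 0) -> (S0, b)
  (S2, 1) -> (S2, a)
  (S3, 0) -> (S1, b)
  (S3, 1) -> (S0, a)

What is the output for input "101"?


Step-by-step:
  (S0, 1) -> (S1, b)
  (S1, 0) -> (S2, a)
  (S2, 1) -> (S2, a)

"baa"


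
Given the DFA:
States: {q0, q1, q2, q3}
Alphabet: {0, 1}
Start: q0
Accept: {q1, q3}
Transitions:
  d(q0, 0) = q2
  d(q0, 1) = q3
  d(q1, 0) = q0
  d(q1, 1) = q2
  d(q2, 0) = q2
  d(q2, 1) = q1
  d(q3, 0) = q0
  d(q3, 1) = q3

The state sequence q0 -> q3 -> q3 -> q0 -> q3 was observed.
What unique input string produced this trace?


Trace back each transition to find the symbol:
  q0 --[1]--> q3
  q3 --[1]--> q3
  q3 --[0]--> q0
  q0 --[1]--> q3

"1101"


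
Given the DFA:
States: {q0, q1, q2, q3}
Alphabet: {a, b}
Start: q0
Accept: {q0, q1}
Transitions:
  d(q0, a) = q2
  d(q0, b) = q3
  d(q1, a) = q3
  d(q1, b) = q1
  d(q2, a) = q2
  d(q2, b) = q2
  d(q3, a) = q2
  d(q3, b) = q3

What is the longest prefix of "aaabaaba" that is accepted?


Run the DFA, marking each prefix where the state is accepting:
  "" -> q0 [accept]
  "a" -> q2 [reject]
  "aa" -> q2 [reject]
  "aaa" -> q2 [reject]
  "aaab" -> q2 [reject]
  "aaaba" -> q2 [reject]
  "aaabaa" -> q2 [reject]
  "aaabaab" -> q2 [reject]
  "aaabaaba" -> q2 [reject]

""


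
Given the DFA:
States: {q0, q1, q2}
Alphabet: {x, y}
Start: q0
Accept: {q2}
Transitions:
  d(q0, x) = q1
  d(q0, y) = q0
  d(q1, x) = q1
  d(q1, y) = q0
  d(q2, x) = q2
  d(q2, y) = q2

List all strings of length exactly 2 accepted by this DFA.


All strings of length 2: 4 total
Accepted: 0

None


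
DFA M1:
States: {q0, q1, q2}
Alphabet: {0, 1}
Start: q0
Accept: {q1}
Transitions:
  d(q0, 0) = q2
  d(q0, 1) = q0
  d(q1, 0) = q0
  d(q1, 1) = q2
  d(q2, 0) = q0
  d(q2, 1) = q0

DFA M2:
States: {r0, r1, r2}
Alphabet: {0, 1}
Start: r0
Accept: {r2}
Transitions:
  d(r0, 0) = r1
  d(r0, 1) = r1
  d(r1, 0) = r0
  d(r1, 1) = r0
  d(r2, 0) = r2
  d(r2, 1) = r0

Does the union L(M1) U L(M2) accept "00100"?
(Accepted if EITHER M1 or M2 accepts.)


M1: final=q0 accepted=False
M2: final=r1 accepted=False

No, union rejects (neither accepts)


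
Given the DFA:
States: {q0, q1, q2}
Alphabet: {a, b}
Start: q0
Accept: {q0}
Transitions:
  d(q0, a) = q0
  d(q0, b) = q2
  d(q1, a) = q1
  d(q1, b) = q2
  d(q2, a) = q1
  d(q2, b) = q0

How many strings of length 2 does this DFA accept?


Enumerating all length-2 strings:
  "aa" -> q0 [accept]
  "ab" -> q2 [reject]
  "ba" -> q1 [reject]
  "bb" -> q0 [accept]

2 out of 4


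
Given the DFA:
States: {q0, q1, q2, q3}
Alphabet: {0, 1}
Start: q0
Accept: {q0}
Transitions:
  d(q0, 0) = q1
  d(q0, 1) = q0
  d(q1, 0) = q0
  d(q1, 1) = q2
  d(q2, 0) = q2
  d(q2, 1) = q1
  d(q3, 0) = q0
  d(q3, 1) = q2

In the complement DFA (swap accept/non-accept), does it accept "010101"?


Trace: q0 -> q1 -> q2 -> q2 -> q1 -> q0 -> q0
Final: q0
Original accept: {q0}
Complement: q0 is in original accept

No, complement rejects (original accepts)


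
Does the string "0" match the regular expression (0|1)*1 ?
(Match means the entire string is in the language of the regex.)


|string| = 1; first = '0'; last = '0'

No, "0" does not match (0|1)*1


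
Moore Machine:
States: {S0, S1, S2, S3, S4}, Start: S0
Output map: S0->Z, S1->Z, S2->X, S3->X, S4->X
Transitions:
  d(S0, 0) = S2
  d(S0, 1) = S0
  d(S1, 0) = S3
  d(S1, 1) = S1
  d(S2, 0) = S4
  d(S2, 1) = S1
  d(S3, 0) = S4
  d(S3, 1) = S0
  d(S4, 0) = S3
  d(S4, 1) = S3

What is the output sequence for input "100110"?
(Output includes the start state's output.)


Start: S0 (output Z)
  --1--> S0 (output Z)
  --0--> S2 (output X)
  --0--> S4 (output X)
  --1--> S3 (output X)
  --1--> S0 (output Z)
  --0--> S2 (output X)

"ZZXXXZX"


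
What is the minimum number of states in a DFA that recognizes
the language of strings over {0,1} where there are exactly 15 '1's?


States: count = 0, 1, ..., 15 (that's 16 states), plus a dead state for count > 15.
Total: 16 + 1 = 17. Accept = count-15 state.

17


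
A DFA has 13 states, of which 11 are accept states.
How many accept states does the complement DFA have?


Complement swaps accept and non-accept states.
13 - 11 = 2

2


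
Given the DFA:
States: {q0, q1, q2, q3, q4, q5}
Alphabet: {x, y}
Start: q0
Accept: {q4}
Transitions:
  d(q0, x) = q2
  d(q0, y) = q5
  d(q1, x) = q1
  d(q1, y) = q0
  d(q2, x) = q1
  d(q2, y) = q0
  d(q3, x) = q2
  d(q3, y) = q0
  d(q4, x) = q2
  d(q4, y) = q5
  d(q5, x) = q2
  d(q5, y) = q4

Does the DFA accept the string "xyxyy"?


Trace: q0 -> q2 -> q0 -> q2 -> q0 -> q5
Final state: q5
Accept states: {q4}

No, rejected (final state q5 is not an accept state)


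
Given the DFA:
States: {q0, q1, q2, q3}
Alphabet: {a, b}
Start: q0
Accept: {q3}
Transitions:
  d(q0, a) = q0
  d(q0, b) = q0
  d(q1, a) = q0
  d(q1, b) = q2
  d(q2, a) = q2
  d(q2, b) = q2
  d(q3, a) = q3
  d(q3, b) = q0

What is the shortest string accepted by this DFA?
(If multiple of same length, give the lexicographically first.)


BFS by string length (lex-first path to each state shown):
  len 0: q0<-""
  len 1: q0<-"a"
  len 2: q0<-"aa"
  len 3: q0<-"aaa"
  len 4: q0<-"aaaa"
  len 5: q0<-"aaaaa"
  len 6: q0<-"aaaaaa"
  len 7: q0<-"aaaaaaa"
  len 8: q0<-"aaaaaaaa"

No string accepted (empty language)


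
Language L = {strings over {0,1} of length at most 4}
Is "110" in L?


length = 3

Yes, "110" is in L


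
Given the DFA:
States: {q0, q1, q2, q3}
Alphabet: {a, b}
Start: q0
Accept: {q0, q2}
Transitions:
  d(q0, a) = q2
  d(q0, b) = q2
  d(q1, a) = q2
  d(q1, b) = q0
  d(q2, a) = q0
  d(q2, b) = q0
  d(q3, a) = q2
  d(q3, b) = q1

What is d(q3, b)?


Looking up transition d(q3, b)

q1


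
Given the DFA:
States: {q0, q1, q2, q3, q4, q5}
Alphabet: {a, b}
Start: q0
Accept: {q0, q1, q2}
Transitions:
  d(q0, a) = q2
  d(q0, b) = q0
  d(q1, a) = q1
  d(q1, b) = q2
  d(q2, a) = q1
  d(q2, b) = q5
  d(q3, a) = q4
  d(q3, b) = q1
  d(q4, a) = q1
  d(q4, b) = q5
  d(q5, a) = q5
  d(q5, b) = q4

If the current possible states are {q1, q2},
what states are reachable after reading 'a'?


Apply transition on 'a' from each current state:
  d(q1, a) = q1
  d(q2, a) = q1

{q1}


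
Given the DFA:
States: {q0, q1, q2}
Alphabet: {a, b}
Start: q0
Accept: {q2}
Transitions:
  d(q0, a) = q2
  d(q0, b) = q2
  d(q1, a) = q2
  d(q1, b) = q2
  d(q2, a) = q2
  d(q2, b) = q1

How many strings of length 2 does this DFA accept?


Enumerating all length-2 strings:
  "aa" -> q2 [accept]
  "ab" -> q1 [reject]
  "ba" -> q2 [accept]
  "bb" -> q1 [reject]

2 out of 4


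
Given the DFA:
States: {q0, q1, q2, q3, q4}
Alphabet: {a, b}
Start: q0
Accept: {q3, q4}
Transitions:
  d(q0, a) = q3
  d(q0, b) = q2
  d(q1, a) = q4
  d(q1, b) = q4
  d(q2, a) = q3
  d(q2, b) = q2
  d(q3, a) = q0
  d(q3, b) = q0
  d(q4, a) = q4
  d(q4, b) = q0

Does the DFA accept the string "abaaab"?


Trace: q0 -> q3 -> q0 -> q3 -> q0 -> q3 -> q0
Final state: q0
Accept states: {q3, q4}

No, rejected (final state q0 is not an accept state)


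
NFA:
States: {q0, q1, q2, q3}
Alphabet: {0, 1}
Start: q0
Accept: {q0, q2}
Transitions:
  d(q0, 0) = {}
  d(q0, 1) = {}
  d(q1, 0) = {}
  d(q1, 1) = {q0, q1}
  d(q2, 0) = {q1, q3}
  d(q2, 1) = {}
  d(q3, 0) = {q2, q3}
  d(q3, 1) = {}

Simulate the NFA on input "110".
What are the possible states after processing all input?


Start: {q0}
  --1--> {}
  --1--> {}
  --0--> {}

{} (empty set, no valid transitions)


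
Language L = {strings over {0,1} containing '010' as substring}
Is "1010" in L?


'010' occurs at index 1

Yes, "1010" is in L


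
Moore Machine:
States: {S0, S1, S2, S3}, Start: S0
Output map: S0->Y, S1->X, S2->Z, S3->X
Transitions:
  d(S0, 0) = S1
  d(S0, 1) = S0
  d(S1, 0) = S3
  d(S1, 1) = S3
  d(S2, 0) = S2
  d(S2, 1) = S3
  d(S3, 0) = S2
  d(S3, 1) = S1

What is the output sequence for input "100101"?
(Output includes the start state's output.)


Start: S0 (output Y)
  --1--> S0 (output Y)
  --0--> S1 (output X)
  --0--> S3 (output X)
  --1--> S1 (output X)
  --0--> S3 (output X)
  --1--> S1 (output X)

"YYXXXXX"


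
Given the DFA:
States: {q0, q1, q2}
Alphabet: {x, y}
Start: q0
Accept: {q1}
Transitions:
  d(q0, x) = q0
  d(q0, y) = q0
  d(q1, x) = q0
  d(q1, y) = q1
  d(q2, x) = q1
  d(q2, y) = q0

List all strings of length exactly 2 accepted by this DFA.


All strings of length 2: 4 total
Accepted: 0

None


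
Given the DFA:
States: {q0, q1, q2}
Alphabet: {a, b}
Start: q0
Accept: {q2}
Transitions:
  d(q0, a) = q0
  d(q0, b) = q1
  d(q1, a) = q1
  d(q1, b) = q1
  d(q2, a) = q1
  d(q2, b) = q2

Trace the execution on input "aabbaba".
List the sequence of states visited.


Input: aabbaba
d(q0, a) = q0
d(q0, a) = q0
d(q0, b) = q1
d(q1, b) = q1
d(q1, a) = q1
d(q1, b) = q1
d(q1, a) = q1


q0 -> q0 -> q0 -> q1 -> q1 -> q1 -> q1 -> q1


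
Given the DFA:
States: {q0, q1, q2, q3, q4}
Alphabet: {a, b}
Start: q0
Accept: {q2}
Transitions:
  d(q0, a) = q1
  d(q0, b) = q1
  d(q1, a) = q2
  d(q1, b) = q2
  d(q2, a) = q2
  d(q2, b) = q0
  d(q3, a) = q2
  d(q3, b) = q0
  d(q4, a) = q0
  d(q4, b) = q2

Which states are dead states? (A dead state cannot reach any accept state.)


Forward reachability from each state:
  q0 -> reaches accept state q2 (live)
  q1 -> reaches accept state q2 (live)
  q2 -> reaches accept state q2 (live)
  q3 -> reaches accept state q2 (live)
  q4 -> reaches accept state q2 (live)

None (all states can reach an accept state)


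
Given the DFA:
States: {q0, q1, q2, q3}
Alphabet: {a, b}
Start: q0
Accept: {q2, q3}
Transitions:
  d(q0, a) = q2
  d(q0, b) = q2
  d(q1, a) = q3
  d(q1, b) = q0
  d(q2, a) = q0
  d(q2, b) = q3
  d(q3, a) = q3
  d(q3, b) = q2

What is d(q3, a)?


Looking up transition d(q3, a)

q3


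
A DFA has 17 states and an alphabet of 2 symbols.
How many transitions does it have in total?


Each state has exactly one transition per symbol.
17 * 2 = 34

34


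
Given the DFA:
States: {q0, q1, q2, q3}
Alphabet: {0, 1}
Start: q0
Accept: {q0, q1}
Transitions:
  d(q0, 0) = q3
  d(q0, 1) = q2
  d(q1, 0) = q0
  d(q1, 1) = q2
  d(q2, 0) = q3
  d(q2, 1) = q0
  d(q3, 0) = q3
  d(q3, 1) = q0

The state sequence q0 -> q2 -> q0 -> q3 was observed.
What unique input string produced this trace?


Trace back each transition to find the symbol:
  q0 --[1]--> q2
  q2 --[1]--> q0
  q0 --[0]--> q3

"110"


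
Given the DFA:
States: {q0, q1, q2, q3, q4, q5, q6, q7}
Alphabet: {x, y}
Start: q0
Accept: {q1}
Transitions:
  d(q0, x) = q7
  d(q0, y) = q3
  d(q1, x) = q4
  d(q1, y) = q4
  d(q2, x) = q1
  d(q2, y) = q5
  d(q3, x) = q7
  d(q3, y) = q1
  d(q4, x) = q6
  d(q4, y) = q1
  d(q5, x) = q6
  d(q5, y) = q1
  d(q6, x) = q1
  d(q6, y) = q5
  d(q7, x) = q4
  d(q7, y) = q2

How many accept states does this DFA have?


Accept states listed: {q1}
Counting: q1(1)

1


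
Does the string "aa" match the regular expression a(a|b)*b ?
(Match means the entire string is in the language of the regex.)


|string| = 2; first = 'a'; last = 'a'

No, "aa" does not match a(a|b)*b


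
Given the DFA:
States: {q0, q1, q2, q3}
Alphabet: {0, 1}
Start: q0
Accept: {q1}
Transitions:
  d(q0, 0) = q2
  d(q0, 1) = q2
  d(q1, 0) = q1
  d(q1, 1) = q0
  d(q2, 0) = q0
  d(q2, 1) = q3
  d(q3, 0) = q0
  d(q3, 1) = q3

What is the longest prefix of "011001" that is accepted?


Run the DFA, marking each prefix where the state is accepting:
  "" -> q0 [reject]
  "0" -> q2 [reject]
  "01" -> q3 [reject]
  "011" -> q3 [reject]
  "0110" -> q0 [reject]
  "01100" -> q2 [reject]
  "011001" -> q3 [reject]

No prefix is accepted


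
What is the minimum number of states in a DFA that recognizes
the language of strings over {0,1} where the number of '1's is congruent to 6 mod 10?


States track (count of '1') mod 10.
Need 10 states: one per remainder 0..9; accept = remainder 6.

10


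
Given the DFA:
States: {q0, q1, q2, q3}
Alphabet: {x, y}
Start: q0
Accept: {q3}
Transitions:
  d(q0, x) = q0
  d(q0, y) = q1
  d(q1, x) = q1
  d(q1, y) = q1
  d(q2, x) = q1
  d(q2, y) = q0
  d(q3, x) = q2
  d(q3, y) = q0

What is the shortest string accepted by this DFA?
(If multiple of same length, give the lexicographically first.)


BFS by string length (lex-first path to each state shown):
  len 0: q0<-""
  len 1: q0<-"x", q1<-"y"
  len 2: q0<-"xx", q1<-"xy"
  len 3: q0<-"xxx", q1<-"xxy"
  len 4: q0<-"xxxx", q1<-"xxxy"
  len 5: q0<-"xxxxx", q1<-"xxxxy"
  len 6: q0<-"xxxxxx", q1<-"xxxxxy"
  len 7: q0<-"xxxxxxx", q1<-"xxxxxxy"
  len 8: q0<-"xxxxxxxx", q1<-"xxxxxxxy"

No string accepted (empty language)


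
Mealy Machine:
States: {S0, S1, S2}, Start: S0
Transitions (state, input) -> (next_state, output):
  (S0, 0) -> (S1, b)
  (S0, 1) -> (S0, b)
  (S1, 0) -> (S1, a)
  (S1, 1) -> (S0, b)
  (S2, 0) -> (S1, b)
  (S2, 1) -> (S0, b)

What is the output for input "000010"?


Step-by-step:
  (S0, 0) -> (S1, b)
  (S1, 0) -> (S1, a)
  (S1, 0) -> (S1, a)
  (S1, 0) -> (S1, a)
  (S1, 1) -> (S0, b)
  (S0, 0) -> (S1, b)

"baaabb"


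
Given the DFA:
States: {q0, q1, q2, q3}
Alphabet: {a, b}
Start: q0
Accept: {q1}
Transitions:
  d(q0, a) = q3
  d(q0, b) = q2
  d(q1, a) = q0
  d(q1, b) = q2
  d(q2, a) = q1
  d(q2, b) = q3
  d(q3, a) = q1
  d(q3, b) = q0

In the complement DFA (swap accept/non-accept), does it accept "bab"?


Trace: q0 -> q2 -> q1 -> q2
Final: q2
Original accept: {q1}
Complement: q2 is not in original accept

Yes, complement accepts (original rejects)


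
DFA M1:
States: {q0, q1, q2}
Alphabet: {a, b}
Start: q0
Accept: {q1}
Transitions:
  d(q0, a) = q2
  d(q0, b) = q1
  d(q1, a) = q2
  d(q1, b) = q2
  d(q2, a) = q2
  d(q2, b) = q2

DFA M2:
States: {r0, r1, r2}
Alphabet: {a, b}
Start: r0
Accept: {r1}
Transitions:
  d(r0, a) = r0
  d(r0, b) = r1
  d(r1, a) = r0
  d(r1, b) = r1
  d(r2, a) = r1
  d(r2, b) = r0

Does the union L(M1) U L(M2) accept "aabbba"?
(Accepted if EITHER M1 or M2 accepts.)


M1: final=q2 accepted=False
M2: final=r0 accepted=False

No, union rejects (neither accepts)


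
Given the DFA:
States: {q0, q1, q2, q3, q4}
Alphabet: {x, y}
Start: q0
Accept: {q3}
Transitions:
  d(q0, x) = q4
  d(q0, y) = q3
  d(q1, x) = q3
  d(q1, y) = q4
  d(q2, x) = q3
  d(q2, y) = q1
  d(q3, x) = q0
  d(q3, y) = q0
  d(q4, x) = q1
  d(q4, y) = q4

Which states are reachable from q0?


BFS from q0:
  layer 0: {q0}
  layer 1: {q3, q4}
  layer 2: {q1}

{q0, q1, q3, q4}


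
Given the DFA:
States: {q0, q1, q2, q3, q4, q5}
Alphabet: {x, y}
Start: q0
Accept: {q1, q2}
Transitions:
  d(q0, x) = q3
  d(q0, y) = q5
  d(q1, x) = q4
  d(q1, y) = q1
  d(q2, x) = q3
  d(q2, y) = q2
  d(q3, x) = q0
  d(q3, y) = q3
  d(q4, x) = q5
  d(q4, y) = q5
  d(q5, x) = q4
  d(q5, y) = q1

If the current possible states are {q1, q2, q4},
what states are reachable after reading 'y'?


Apply transition on 'y' from each current state:
  d(q1, y) = q1
  d(q2, y) = q2
  d(q4, y) = q5

{q1, q2, q5}


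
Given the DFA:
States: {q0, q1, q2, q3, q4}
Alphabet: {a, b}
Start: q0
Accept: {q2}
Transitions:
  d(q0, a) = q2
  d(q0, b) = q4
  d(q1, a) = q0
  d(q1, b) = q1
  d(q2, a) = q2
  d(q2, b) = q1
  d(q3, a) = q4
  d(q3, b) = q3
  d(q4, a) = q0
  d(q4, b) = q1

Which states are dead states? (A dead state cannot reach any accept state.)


Forward reachability from each state:
  q0 -> reaches accept state q2 (live)
  q1 -> reaches accept state q2 (live)
  q2 -> reaches accept state q2 (live)
  q3 -> reaches accept state q2 (live)
  q4 -> reaches accept state q2 (live)

None (all states can reach an accept state)


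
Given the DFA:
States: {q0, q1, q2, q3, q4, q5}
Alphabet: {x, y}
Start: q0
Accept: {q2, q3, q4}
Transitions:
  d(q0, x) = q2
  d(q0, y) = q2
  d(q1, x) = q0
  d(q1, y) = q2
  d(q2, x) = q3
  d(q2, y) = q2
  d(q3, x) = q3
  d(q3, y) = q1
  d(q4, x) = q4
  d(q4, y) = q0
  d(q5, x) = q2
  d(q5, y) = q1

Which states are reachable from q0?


BFS from q0:
  layer 0: {q0}
  layer 1: {q2}
  layer 2: {q3}
  layer 3: {q1}

{q0, q1, q2, q3}


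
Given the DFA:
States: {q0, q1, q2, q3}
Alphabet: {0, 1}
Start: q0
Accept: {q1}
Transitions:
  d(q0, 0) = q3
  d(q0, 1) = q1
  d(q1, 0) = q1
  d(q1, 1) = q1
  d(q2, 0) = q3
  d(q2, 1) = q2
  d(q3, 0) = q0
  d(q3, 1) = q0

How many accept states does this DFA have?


Accept states listed: {q1}
Counting: q1(1)

1


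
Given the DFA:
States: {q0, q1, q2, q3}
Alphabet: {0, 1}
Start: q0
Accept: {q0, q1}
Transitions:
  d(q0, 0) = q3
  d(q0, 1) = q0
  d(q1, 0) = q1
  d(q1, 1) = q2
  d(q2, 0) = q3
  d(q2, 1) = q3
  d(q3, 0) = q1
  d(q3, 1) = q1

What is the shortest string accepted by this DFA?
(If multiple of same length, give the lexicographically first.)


BFS by string length (lex-first path to each state shown):
  len 0: q0<-""
Found accept state at length 0.

"" (empty string)


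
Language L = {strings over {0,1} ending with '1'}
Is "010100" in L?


last symbol = '0'

No, "010100" is not in L


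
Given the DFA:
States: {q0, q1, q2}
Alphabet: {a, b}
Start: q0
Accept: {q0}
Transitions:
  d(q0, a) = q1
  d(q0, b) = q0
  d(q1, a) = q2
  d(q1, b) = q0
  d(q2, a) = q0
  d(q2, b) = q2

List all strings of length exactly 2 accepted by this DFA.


All strings of length 2: 4 total
Accepted: 2

"ab", "bb"


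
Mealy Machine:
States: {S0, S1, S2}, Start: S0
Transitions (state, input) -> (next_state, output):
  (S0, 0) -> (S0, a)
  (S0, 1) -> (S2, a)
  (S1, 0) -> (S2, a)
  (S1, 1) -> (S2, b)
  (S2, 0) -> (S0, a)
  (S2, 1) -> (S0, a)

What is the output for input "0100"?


Step-by-step:
  (S0, 0) -> (S0, a)
  (S0, 1) -> (S2, a)
  (S2, 0) -> (S0, a)
  (S0, 0) -> (S0, a)

"aaaa"


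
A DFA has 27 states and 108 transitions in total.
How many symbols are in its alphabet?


Each state has exactly one transition per symbol.
|alphabet| = transitions / states = 108 / 27 = 4

4


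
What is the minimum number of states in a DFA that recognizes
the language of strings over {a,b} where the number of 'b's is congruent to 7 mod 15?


States track (count of 'b') mod 15.
Need 15 states: one per remainder 0..14; accept = remainder 7.

15


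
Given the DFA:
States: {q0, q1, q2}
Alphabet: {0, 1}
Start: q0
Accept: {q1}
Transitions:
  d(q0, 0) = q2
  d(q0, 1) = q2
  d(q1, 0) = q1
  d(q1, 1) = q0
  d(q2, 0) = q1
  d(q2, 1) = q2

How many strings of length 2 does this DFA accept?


Enumerating all length-2 strings:
  "00" -> q1 [accept]
  "01" -> q2 [reject]
  "10" -> q1 [accept]
  "11" -> q2 [reject]

2 out of 4


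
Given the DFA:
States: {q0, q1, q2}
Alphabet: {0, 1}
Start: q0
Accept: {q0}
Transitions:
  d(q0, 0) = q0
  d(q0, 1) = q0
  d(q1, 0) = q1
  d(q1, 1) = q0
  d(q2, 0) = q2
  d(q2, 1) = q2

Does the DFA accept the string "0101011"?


Trace: q0 -> q0 -> q0 -> q0 -> q0 -> q0 -> q0 -> q0
Final state: q0
Accept states: {q0}

Yes, accepted (final state q0 is an accept state)


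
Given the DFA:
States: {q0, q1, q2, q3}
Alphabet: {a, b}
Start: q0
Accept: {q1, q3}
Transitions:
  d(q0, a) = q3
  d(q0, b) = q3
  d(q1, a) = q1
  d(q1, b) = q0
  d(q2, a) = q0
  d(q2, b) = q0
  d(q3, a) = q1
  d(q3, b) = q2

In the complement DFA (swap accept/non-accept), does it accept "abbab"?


Trace: q0 -> q3 -> q2 -> q0 -> q3 -> q2
Final: q2
Original accept: {q1, q3}
Complement: q2 is not in original accept

Yes, complement accepts (original rejects)


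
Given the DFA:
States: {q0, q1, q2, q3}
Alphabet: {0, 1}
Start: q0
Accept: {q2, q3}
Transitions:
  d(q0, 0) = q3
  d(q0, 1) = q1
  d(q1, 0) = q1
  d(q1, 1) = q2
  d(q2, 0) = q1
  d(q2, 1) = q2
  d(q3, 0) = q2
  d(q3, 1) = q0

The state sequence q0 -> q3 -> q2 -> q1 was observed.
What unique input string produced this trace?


Trace back each transition to find the symbol:
  q0 --[0]--> q3
  q3 --[0]--> q2
  q2 --[0]--> q1

"000"


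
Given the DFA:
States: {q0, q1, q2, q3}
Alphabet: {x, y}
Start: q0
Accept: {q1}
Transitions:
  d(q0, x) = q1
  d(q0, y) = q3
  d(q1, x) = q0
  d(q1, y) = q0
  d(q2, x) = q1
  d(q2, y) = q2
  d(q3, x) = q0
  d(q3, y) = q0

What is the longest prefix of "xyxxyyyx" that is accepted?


Run the DFA, marking each prefix where the state is accepting:
  "" -> q0 [reject]
  "x" -> q1 [accept]
  "xy" -> q0 [reject]
  "xyx" -> q1 [accept]
  "xyxx" -> q0 [reject]
  "xyxxy" -> q3 [reject]
  "xyxxyy" -> q0 [reject]
  "xyxxyyy" -> q3 [reject]
  "xyxxyyyx" -> q0 [reject]

"xyx"


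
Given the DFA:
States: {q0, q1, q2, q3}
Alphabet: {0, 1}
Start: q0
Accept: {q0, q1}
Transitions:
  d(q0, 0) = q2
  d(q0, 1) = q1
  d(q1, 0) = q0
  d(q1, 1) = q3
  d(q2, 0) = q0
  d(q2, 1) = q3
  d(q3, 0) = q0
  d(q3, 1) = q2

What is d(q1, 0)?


Looking up transition d(q1, 0)

q0


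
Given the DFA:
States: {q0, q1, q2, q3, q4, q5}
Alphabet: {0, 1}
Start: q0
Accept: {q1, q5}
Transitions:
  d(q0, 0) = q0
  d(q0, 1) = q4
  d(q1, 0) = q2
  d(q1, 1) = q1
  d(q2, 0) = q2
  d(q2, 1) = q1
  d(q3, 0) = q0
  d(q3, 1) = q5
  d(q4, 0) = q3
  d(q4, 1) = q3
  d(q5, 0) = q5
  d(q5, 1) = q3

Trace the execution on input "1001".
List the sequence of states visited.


Input: 1001
d(q0, 1) = q4
d(q4, 0) = q3
d(q3, 0) = q0
d(q0, 1) = q4


q0 -> q4 -> q3 -> q0 -> q4


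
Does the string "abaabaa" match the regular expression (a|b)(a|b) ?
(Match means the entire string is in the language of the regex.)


|string| = 7; first = 'a'; last = 'a'

No, "abaabaa" does not match (a|b)(a|b)


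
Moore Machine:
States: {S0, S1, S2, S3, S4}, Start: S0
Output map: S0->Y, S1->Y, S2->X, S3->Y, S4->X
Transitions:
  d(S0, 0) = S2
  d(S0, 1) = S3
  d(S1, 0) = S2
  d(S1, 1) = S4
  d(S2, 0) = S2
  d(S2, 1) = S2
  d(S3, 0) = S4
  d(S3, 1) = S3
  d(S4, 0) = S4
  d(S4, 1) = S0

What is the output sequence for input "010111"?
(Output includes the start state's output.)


Start: S0 (output Y)
  --0--> S2 (output X)
  --1--> S2 (output X)
  --0--> S2 (output X)
  --1--> S2 (output X)
  --1--> S2 (output X)
  --1--> S2 (output X)

"YXXXXXX"


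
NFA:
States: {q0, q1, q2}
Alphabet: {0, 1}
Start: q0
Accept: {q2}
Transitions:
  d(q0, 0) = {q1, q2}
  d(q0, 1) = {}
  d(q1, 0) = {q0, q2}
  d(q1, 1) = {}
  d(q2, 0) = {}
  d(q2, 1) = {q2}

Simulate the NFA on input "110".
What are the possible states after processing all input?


Start: {q0}
  --1--> {}
  --1--> {}
  --0--> {}

{} (empty set, no valid transitions)


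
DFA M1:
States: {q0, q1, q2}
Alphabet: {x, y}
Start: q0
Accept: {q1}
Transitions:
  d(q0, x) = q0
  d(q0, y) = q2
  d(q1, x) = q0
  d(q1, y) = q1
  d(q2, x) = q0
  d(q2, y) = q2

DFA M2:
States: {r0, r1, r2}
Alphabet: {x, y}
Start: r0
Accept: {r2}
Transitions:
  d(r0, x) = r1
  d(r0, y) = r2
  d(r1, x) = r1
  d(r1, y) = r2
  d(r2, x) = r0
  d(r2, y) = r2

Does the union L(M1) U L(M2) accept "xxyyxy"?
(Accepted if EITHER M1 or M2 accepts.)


M1: final=q2 accepted=False
M2: final=r2 accepted=True

Yes, union accepts


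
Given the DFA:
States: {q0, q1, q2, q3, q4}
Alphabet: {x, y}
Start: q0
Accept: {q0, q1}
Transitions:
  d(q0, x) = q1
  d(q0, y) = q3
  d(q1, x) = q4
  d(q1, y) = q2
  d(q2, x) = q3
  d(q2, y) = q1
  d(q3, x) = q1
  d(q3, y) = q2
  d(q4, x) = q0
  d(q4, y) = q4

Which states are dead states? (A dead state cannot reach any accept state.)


Forward reachability from each state:
  q0 -> reaches accept state q0 (live)
  q1 -> reaches accept state q0 (live)
  q2 -> reaches accept state q0 (live)
  q3 -> reaches accept state q0 (live)
  q4 -> reaches accept state q0 (live)

None (all states can reach an accept state)


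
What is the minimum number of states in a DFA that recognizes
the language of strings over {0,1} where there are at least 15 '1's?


States: count = 0, 1, ..., 14, and a final '>= 15' state.
Total: 15 + 1 = 16. Accept = '>= 15' state.

16


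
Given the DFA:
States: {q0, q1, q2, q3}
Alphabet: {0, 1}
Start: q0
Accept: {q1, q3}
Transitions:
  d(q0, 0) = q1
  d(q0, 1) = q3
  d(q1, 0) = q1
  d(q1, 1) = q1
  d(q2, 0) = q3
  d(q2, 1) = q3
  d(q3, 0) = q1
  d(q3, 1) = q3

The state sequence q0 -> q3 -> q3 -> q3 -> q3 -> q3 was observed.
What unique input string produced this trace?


Trace back each transition to find the symbol:
  q0 --[1]--> q3
  q3 --[1]--> q3
  q3 --[1]--> q3
  q3 --[1]--> q3
  q3 --[1]--> q3

"11111"


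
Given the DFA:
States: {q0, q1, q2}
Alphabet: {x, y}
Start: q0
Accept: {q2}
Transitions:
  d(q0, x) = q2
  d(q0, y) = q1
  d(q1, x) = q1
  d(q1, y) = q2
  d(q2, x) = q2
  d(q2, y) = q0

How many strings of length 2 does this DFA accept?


Enumerating all length-2 strings:
  "xx" -> q2 [accept]
  "xy" -> q0 [reject]
  "yx" -> q1 [reject]
  "yy" -> q2 [accept]

2 out of 4


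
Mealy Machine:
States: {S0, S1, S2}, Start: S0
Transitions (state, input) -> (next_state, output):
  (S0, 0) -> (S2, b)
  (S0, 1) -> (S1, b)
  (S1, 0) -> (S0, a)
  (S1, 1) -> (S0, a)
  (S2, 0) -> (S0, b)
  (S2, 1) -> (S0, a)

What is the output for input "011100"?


Step-by-step:
  (S0, 0) -> (S2, b)
  (S2, 1) -> (S0, a)
  (S0, 1) -> (S1, b)
  (S1, 1) -> (S0, a)
  (S0, 0) -> (S2, b)
  (S2, 0) -> (S0, b)

"bababb"


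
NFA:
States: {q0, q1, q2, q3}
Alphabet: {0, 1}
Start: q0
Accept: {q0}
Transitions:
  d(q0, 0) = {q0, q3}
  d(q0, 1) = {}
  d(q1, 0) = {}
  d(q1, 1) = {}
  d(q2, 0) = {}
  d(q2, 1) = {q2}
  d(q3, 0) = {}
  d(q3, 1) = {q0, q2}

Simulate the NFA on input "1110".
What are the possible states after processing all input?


Start: {q0}
  --1--> {}
  --1--> {}
  --1--> {}
  --0--> {}

{} (empty set, no valid transitions)


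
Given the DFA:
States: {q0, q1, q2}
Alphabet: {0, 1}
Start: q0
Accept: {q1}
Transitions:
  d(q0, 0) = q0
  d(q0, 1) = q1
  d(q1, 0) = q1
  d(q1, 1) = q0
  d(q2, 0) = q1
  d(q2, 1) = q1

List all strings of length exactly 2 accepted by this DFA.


All strings of length 2: 4 total
Accepted: 2

"01", "10"


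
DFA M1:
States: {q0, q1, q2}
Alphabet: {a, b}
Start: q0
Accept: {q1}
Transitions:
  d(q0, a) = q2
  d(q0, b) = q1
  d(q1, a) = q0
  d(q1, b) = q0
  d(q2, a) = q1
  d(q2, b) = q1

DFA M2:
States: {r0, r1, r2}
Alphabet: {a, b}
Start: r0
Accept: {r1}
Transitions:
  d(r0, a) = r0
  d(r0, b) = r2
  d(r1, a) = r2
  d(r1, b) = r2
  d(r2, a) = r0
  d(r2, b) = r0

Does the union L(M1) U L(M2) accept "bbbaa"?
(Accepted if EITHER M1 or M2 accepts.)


M1: final=q2 accepted=False
M2: final=r0 accepted=False

No, union rejects (neither accepts)


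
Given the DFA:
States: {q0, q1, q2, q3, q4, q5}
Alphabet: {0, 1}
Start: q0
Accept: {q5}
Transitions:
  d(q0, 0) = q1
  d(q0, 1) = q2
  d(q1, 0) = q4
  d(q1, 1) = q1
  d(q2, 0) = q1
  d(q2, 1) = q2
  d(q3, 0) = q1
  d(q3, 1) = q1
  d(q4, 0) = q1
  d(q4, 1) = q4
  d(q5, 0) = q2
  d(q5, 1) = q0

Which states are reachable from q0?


BFS from q0:
  layer 0: {q0}
  layer 1: {q1, q2}
  layer 2: {q4}

{q0, q1, q2, q4}


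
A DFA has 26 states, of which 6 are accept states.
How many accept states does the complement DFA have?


Complement swaps accept and non-accept states.
26 - 6 = 20

20


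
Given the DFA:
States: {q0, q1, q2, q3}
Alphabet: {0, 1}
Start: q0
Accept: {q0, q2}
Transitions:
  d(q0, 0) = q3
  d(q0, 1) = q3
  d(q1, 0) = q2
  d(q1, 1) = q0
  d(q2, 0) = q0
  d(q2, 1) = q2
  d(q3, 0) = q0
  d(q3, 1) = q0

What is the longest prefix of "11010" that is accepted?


Run the DFA, marking each prefix where the state is accepting:
  "" -> q0 [accept]
  "1" -> q3 [reject]
  "11" -> q0 [accept]
  "110" -> q3 [reject]
  "1101" -> q0 [accept]
  "11010" -> q3 [reject]

"1101"
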